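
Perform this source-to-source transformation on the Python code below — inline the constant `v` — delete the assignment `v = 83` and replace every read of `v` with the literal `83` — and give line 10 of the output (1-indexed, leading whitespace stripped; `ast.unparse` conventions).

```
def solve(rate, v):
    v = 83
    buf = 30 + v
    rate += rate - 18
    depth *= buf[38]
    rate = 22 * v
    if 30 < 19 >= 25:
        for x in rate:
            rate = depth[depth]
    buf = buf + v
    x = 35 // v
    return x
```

x = 35 // 83

Transformed code:
def solve(rate, v):
    buf = 30 + 83
    rate += rate - 18
    depth *= buf[38]
    rate = 22 * 83
    if 30 < 19 >= 25:
        for x in rate:
            rate = depth[depth]
    buf = buf + 83
    x = 35 // 83
    return x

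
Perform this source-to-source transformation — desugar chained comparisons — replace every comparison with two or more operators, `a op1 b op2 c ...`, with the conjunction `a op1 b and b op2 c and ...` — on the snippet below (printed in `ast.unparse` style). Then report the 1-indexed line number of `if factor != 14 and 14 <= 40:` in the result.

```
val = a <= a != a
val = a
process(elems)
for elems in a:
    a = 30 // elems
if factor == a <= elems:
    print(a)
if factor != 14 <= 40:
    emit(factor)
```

8

Transformed code:
val = a <= a and a != a
val = a
process(elems)
for elems in a:
    a = 30 // elems
if factor == a and a <= elems:
    print(a)
if factor != 14 and 14 <= 40:
    emit(factor)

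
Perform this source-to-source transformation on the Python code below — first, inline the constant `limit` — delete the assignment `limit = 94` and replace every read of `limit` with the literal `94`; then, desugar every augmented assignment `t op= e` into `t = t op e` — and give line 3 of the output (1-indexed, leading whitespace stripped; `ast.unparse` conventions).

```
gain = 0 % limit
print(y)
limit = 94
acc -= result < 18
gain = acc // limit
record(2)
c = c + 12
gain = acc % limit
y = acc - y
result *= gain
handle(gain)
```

Transformed code:
gain = 0 % 94
print(y)
acc = acc - (result < 18)
gain = acc // 94
record(2)
c = c + 12
gain = acc % 94
y = acc - y
result = result * gain
handle(gain)

acc = acc - (result < 18)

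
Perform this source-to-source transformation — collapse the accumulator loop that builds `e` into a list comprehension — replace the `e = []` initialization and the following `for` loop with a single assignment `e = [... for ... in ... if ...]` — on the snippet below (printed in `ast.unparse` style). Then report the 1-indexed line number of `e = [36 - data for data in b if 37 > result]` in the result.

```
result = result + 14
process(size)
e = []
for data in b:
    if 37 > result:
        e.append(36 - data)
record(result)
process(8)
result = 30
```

Transformed code:
result = result + 14
process(size)
e = [36 - data for data in b if 37 > result]
record(result)
process(8)
result = 30

3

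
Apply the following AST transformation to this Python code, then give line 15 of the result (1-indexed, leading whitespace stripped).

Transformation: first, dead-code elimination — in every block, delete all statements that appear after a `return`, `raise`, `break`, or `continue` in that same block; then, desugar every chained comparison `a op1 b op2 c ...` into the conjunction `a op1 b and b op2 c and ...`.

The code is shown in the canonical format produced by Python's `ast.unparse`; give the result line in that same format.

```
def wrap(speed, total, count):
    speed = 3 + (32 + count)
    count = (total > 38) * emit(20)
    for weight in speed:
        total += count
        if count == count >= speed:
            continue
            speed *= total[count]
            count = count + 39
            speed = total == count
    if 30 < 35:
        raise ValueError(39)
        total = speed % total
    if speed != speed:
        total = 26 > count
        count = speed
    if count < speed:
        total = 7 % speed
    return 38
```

return 38

Transformed code:
def wrap(speed, total, count):
    speed = 3 + (32 + count)
    count = (total > 38) * emit(20)
    for weight in speed:
        total += count
        if count == count and count >= speed:
            continue
    if 30 < 35:
        raise ValueError(39)
    if speed != speed:
        total = 26 > count
        count = speed
    if count < speed:
        total = 7 % speed
    return 38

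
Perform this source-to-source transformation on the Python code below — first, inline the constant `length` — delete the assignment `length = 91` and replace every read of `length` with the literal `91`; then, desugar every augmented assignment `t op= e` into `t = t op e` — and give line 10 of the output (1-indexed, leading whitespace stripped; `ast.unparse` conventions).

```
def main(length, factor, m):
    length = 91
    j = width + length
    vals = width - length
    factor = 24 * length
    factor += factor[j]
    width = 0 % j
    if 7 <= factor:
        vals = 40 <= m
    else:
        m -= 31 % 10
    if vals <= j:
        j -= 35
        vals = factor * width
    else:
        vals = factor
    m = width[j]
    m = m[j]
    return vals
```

Transformed code:
def main(length, factor, m):
    j = width + 91
    vals = width - 91
    factor = 24 * 91
    factor = factor + factor[j]
    width = 0 % j
    if 7 <= factor:
        vals = 40 <= m
    else:
        m = m - 31 % 10
    if vals <= j:
        j = j - 35
        vals = factor * width
    else:
        vals = factor
    m = width[j]
    m = m[j]
    return vals

m = m - 31 % 10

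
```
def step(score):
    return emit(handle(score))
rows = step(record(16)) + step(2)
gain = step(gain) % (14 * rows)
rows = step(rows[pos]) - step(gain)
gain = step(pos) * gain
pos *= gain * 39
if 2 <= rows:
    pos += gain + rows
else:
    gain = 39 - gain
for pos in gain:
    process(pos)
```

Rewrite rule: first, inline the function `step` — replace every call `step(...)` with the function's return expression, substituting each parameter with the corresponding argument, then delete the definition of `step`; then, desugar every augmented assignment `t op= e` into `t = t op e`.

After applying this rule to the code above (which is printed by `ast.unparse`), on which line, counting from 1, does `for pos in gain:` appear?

Transformed code:
rows = emit(handle(record(16))) + emit(handle(2))
gain = emit(handle(gain)) % (14 * rows)
rows = emit(handle(rows[pos])) - emit(handle(gain))
gain = emit(handle(pos)) * gain
pos = pos * (gain * 39)
if 2 <= rows:
    pos = pos + (gain + rows)
else:
    gain = 39 - gain
for pos in gain:
    process(pos)

10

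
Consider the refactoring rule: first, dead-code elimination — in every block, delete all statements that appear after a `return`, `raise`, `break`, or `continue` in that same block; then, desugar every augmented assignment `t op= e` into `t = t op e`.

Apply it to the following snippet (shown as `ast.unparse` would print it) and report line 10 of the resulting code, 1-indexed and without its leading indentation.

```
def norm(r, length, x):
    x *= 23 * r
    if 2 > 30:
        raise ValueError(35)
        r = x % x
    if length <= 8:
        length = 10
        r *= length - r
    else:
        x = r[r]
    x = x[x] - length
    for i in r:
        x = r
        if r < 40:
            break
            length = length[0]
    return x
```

Transformed code:
def norm(r, length, x):
    x = x * (23 * r)
    if 2 > 30:
        raise ValueError(35)
    if length <= 8:
        length = 10
        r = r * (length - r)
    else:
        x = r[r]
    x = x[x] - length
    for i in r:
        x = r
        if r < 40:
            break
    return x

x = x[x] - length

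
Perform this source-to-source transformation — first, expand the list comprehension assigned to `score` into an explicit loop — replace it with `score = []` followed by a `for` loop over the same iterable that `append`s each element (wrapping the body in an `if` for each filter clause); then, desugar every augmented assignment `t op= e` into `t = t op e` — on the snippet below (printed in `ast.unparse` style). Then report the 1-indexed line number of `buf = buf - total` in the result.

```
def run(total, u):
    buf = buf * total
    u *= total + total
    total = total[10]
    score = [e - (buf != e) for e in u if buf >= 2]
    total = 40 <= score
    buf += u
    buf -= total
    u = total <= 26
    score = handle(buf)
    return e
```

11

Transformed code:
def run(total, u):
    buf = buf * total
    u = u * (total + total)
    total = total[10]
    score = []
    for e in u:
        if buf >= 2:
            score.append(e - (buf != e))
    total = 40 <= score
    buf = buf + u
    buf = buf - total
    u = total <= 26
    score = handle(buf)
    return e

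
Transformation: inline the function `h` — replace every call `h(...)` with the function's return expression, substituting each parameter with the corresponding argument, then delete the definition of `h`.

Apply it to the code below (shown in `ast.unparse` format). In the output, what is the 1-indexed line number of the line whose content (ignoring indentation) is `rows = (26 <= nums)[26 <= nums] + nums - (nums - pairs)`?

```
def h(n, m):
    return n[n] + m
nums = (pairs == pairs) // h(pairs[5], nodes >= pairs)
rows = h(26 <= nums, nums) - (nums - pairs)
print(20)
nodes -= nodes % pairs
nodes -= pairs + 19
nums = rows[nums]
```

2

Transformed code:
nums = (pairs == pairs) // (pairs[5][pairs[5]] + (nodes >= pairs))
rows = (26 <= nums)[26 <= nums] + nums - (nums - pairs)
print(20)
nodes -= nodes % pairs
nodes -= pairs + 19
nums = rows[nums]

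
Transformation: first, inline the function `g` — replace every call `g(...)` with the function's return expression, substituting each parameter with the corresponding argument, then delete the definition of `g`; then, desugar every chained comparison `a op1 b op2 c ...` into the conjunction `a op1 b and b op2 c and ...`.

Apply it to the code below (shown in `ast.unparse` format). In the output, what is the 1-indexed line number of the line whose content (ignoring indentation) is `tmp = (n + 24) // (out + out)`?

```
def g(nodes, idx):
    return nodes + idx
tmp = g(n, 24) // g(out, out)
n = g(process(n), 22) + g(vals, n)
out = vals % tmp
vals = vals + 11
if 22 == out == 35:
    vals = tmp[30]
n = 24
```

1

Transformed code:
tmp = (n + 24) // (out + out)
n = process(n) + 22 + (vals + n)
out = vals % tmp
vals = vals + 11
if 22 == out and out == 35:
    vals = tmp[30]
n = 24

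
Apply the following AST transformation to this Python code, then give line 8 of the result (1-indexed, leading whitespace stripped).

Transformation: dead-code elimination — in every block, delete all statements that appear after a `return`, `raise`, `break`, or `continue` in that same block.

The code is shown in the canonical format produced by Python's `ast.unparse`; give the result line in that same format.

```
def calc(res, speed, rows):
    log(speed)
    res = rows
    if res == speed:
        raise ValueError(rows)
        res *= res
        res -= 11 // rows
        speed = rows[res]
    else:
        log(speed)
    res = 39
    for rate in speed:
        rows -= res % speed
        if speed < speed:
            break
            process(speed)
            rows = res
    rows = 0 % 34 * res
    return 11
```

res = 39

Transformed code:
def calc(res, speed, rows):
    log(speed)
    res = rows
    if res == speed:
        raise ValueError(rows)
    else:
        log(speed)
    res = 39
    for rate in speed:
        rows -= res % speed
        if speed < speed:
            break
    rows = 0 % 34 * res
    return 11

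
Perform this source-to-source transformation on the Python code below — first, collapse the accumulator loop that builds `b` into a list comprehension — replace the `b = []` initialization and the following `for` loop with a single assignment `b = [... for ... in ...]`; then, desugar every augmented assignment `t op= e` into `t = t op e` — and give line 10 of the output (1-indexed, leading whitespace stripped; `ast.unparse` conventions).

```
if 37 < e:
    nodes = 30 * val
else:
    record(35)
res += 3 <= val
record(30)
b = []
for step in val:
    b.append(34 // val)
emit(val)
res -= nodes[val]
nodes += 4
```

Transformed code:
if 37 < e:
    nodes = 30 * val
else:
    record(35)
res = res + (3 <= val)
record(30)
b = [34 // val for step in val]
emit(val)
res = res - nodes[val]
nodes = nodes + 4

nodes = nodes + 4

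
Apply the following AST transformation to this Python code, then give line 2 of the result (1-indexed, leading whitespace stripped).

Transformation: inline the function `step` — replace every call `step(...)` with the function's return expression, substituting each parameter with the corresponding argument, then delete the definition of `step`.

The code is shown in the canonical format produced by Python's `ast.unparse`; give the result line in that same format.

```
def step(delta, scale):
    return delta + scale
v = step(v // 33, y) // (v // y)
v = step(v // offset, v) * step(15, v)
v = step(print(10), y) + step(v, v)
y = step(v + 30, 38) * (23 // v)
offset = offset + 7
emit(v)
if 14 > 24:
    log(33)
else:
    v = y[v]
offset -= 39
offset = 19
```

v = (v // offset + v) * (15 + v)

Transformed code:
v = (v // 33 + y) // (v // y)
v = (v // offset + v) * (15 + v)
v = print(10) + y + (v + v)
y = (v + 30 + 38) * (23 // v)
offset = offset + 7
emit(v)
if 14 > 24:
    log(33)
else:
    v = y[v]
offset -= 39
offset = 19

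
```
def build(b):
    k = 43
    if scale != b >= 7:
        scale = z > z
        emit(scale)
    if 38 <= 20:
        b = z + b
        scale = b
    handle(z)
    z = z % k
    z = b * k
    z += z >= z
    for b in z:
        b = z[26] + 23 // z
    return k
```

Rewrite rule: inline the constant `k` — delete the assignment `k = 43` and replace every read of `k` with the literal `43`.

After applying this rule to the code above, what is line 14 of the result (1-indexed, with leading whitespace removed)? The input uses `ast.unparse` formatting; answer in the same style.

Transformed code:
def build(b):
    if scale != b >= 7:
        scale = z > z
        emit(scale)
    if 38 <= 20:
        b = z + b
        scale = b
    handle(z)
    z = z % 43
    z = b * 43
    z += z >= z
    for b in z:
        b = z[26] + 23 // z
    return 43

return 43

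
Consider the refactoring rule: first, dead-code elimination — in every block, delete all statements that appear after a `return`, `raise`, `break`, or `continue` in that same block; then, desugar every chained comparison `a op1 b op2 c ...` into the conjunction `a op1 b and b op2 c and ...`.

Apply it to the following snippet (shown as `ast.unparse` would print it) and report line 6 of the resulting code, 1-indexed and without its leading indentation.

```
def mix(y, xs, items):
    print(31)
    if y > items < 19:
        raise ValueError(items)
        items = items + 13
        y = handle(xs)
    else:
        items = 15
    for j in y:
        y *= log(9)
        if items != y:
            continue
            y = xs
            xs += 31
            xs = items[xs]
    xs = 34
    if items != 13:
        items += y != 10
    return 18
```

items = 15

Transformed code:
def mix(y, xs, items):
    print(31)
    if y > items and items < 19:
        raise ValueError(items)
    else:
        items = 15
    for j in y:
        y *= log(9)
        if items != y:
            continue
    xs = 34
    if items != 13:
        items += y != 10
    return 18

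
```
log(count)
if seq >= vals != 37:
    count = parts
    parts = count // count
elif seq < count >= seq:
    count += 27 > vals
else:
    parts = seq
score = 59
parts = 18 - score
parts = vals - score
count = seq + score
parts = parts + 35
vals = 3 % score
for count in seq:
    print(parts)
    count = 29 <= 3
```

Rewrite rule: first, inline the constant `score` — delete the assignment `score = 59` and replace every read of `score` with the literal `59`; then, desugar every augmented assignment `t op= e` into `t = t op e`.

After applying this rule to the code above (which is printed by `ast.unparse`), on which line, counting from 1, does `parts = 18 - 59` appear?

9

Transformed code:
log(count)
if seq >= vals != 37:
    count = parts
    parts = count // count
elif seq < count >= seq:
    count = count + (27 > vals)
else:
    parts = seq
parts = 18 - 59
parts = vals - 59
count = seq + 59
parts = parts + 35
vals = 3 % 59
for count in seq:
    print(parts)
    count = 29 <= 3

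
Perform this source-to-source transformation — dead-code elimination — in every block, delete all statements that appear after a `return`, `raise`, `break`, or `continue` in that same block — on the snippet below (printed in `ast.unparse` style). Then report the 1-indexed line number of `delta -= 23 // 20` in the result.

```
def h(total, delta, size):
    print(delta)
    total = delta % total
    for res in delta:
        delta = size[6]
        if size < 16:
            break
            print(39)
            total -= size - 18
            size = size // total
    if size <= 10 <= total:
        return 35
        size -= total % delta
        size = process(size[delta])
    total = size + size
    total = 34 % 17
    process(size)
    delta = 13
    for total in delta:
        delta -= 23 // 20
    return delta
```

15

Transformed code:
def h(total, delta, size):
    print(delta)
    total = delta % total
    for res in delta:
        delta = size[6]
        if size < 16:
            break
    if size <= 10 <= total:
        return 35
    total = size + size
    total = 34 % 17
    process(size)
    delta = 13
    for total in delta:
        delta -= 23 // 20
    return delta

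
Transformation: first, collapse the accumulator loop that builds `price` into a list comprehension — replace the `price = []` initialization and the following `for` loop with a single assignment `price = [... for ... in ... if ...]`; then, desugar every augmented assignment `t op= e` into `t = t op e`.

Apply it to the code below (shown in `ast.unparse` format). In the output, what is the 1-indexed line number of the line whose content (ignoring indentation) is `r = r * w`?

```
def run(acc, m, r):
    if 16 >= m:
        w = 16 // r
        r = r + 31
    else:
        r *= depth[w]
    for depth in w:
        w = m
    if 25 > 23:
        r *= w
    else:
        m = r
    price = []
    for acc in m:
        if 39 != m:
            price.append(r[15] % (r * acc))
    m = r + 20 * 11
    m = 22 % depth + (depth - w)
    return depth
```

Transformed code:
def run(acc, m, r):
    if 16 >= m:
        w = 16 // r
        r = r + 31
    else:
        r = r * depth[w]
    for depth in w:
        w = m
    if 25 > 23:
        r = r * w
    else:
        m = r
    price = [r[15] % (r * acc) for acc in m if 39 != m]
    m = r + 20 * 11
    m = 22 % depth + (depth - w)
    return depth

10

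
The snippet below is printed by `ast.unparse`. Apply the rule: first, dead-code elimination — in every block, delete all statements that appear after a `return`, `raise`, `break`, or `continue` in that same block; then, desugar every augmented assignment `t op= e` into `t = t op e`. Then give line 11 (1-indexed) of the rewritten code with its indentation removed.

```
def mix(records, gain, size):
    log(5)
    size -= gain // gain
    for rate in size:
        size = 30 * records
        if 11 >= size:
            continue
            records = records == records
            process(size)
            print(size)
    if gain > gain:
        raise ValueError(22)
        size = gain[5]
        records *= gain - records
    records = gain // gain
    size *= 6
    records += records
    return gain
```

Transformed code:
def mix(records, gain, size):
    log(5)
    size = size - gain // gain
    for rate in size:
        size = 30 * records
        if 11 >= size:
            continue
    if gain > gain:
        raise ValueError(22)
    records = gain // gain
    size = size * 6
    records = records + records
    return gain

size = size * 6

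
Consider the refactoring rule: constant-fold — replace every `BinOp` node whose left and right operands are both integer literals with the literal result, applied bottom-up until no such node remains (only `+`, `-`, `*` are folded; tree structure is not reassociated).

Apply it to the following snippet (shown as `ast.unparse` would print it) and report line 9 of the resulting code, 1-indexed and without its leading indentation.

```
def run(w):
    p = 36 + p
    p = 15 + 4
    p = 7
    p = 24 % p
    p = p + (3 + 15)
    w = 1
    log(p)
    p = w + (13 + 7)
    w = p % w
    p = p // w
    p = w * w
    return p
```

Transformed code:
def run(w):
    p = 36 + p
    p = 19
    p = 7
    p = 24 % p
    p = p + 18
    w = 1
    log(p)
    p = w + 20
    w = p % w
    p = p // w
    p = w * w
    return p

p = w + 20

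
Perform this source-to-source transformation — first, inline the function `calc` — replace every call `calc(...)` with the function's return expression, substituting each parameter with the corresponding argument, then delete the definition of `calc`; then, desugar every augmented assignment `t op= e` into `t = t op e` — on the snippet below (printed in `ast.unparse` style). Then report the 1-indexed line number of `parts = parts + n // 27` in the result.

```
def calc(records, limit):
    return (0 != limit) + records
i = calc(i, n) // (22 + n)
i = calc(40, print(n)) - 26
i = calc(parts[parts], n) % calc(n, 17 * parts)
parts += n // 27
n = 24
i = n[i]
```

Transformed code:
i = ((0 != n) + i) // (22 + n)
i = (0 != print(n)) + 40 - 26
i = ((0 != n) + parts[parts]) % ((0 != 17 * parts) + n)
parts = parts + n // 27
n = 24
i = n[i]

4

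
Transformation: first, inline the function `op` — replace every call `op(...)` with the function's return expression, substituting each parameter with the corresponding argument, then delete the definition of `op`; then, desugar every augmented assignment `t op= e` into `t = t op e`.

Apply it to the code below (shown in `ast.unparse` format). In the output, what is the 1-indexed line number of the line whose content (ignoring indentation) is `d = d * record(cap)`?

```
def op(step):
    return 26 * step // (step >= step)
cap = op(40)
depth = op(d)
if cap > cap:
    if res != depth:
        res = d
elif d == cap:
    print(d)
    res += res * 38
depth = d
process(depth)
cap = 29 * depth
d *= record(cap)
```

Transformed code:
cap = 26 * 40 // (40 >= 40)
depth = 26 * d // (d >= d)
if cap > cap:
    if res != depth:
        res = d
elif d == cap:
    print(d)
    res = res + res * 38
depth = d
process(depth)
cap = 29 * depth
d = d * record(cap)

12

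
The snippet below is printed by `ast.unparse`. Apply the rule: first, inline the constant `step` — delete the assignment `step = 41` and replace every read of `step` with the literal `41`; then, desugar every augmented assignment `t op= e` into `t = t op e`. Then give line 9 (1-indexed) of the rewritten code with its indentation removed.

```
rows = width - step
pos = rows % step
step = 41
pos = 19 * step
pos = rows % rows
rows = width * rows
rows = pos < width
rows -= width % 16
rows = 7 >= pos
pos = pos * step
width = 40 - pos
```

pos = pos * 41

Transformed code:
rows = width - 41
pos = rows % 41
pos = 19 * 41
pos = rows % rows
rows = width * rows
rows = pos < width
rows = rows - width % 16
rows = 7 >= pos
pos = pos * 41
width = 40 - pos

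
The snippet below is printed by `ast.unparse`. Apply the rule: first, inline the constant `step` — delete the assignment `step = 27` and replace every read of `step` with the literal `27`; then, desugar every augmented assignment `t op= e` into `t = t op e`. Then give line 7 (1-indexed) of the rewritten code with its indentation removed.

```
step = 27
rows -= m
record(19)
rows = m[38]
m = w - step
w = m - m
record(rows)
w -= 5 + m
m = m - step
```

w = w - (5 + m)

Transformed code:
rows = rows - m
record(19)
rows = m[38]
m = w - 27
w = m - m
record(rows)
w = w - (5 + m)
m = m - 27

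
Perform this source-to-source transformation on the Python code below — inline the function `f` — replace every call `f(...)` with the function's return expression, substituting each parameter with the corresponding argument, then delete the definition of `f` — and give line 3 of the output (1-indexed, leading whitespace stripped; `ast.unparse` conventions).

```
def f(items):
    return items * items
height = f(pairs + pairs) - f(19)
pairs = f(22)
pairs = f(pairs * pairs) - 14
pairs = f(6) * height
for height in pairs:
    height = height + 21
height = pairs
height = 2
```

pairs = pairs * pairs * (pairs * pairs) - 14

Transformed code:
height = (pairs + pairs) * (pairs + pairs) - 19 * 19
pairs = 22 * 22
pairs = pairs * pairs * (pairs * pairs) - 14
pairs = 6 * 6 * height
for height in pairs:
    height = height + 21
height = pairs
height = 2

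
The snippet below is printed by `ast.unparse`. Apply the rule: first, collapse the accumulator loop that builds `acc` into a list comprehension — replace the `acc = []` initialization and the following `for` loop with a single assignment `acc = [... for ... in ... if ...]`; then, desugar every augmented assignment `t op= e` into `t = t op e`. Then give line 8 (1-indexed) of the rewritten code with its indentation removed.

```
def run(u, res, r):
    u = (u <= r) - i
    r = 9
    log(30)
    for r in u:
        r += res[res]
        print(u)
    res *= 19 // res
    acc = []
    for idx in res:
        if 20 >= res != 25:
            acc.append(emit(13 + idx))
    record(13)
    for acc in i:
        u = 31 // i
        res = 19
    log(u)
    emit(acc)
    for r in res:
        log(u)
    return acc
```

Transformed code:
def run(u, res, r):
    u = (u <= r) - i
    r = 9
    log(30)
    for r in u:
        r = r + res[res]
        print(u)
    res = res * (19 // res)
    acc = [emit(13 + idx) for idx in res if 20 >= res != 25]
    record(13)
    for acc in i:
        u = 31 // i
        res = 19
    log(u)
    emit(acc)
    for r in res:
        log(u)
    return acc

res = res * (19 // res)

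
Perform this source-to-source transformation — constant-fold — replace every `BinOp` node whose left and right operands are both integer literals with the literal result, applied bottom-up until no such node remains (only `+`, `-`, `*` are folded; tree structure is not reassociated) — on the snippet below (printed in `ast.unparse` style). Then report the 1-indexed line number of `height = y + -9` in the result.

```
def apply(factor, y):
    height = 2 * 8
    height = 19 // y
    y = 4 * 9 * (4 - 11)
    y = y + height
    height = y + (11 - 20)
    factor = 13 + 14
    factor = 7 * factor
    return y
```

Transformed code:
def apply(factor, y):
    height = 16
    height = 19 // y
    y = -252
    y = y + height
    height = y + -9
    factor = 27
    factor = 7 * factor
    return y

6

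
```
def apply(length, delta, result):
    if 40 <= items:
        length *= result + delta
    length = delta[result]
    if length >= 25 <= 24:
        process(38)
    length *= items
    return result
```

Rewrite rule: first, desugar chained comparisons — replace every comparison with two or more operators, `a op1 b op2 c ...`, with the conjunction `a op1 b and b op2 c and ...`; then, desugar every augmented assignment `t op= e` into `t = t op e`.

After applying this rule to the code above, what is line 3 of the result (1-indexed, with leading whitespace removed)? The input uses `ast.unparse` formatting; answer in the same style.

length = length * (result + delta)

Transformed code:
def apply(length, delta, result):
    if 40 <= items:
        length = length * (result + delta)
    length = delta[result]
    if length >= 25 and 25 <= 24:
        process(38)
    length = length * items
    return result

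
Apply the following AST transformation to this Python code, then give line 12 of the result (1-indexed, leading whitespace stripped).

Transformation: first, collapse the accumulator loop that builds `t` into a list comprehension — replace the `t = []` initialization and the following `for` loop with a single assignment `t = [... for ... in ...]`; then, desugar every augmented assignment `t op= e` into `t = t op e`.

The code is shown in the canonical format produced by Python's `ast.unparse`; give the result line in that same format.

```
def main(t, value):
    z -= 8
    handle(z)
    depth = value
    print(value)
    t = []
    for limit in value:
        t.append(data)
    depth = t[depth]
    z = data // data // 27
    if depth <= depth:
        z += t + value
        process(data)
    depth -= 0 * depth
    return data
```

Transformed code:
def main(t, value):
    z = z - 8
    handle(z)
    depth = value
    print(value)
    t = [data for limit in value]
    depth = t[depth]
    z = data // data // 27
    if depth <= depth:
        z = z + (t + value)
        process(data)
    depth = depth - 0 * depth
    return data

depth = depth - 0 * depth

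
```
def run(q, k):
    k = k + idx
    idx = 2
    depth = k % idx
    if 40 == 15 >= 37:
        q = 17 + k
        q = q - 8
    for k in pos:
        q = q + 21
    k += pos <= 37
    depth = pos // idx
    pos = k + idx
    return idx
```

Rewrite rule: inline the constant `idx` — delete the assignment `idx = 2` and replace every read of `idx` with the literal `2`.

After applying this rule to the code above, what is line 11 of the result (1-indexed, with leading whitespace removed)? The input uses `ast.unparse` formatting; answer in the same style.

pos = k + 2

Transformed code:
def run(q, k):
    k = k + 2
    depth = k % 2
    if 40 == 15 >= 37:
        q = 17 + k
        q = q - 8
    for k in pos:
        q = q + 21
    k += pos <= 37
    depth = pos // 2
    pos = k + 2
    return 2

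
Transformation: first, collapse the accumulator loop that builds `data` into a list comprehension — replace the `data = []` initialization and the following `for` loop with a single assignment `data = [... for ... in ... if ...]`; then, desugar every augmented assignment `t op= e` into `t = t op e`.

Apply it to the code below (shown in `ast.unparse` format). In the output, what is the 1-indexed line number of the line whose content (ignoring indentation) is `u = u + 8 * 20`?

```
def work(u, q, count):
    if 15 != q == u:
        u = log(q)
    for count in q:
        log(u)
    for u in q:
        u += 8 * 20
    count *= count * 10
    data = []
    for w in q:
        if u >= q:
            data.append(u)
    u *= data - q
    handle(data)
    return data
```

Transformed code:
def work(u, q, count):
    if 15 != q == u:
        u = log(q)
    for count in q:
        log(u)
    for u in q:
        u = u + 8 * 20
    count = count * (count * 10)
    data = [u for w in q if u >= q]
    u = u * (data - q)
    handle(data)
    return data

7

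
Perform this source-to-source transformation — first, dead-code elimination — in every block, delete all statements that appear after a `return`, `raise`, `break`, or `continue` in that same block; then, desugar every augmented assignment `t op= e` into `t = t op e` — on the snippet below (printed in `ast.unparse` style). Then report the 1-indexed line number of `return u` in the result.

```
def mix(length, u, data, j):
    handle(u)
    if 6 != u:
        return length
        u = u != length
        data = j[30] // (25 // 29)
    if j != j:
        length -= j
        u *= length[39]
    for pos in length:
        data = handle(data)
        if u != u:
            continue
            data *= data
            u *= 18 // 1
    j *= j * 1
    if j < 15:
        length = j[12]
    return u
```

Transformed code:
def mix(length, u, data, j):
    handle(u)
    if 6 != u:
        return length
    if j != j:
        length = length - j
        u = u * length[39]
    for pos in length:
        data = handle(data)
        if u != u:
            continue
    j = j * (j * 1)
    if j < 15:
        length = j[12]
    return u

15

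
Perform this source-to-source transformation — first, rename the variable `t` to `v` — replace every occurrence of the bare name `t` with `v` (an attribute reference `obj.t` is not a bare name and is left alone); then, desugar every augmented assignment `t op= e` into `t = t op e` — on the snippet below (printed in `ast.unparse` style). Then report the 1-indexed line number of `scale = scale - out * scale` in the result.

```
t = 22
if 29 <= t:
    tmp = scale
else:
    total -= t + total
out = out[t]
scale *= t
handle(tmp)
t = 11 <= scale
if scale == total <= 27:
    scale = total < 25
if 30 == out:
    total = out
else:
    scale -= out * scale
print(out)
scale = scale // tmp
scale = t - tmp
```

15

Transformed code:
v = 22
if 29 <= v:
    tmp = scale
else:
    total = total - (v + total)
out = out[v]
scale = scale * v
handle(tmp)
v = 11 <= scale
if scale == total <= 27:
    scale = total < 25
if 30 == out:
    total = out
else:
    scale = scale - out * scale
print(out)
scale = scale // tmp
scale = v - tmp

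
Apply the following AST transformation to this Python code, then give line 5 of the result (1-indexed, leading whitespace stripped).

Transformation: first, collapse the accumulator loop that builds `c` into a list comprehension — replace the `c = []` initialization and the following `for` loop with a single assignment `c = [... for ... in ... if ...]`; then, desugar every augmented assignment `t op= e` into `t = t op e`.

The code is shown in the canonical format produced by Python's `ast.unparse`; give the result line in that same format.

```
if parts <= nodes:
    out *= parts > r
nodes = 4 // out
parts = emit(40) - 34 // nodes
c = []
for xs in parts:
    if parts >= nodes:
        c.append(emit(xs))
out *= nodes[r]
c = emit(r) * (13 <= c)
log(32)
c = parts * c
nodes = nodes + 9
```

Transformed code:
if parts <= nodes:
    out = out * (parts > r)
nodes = 4 // out
parts = emit(40) - 34 // nodes
c = [emit(xs) for xs in parts if parts >= nodes]
out = out * nodes[r]
c = emit(r) * (13 <= c)
log(32)
c = parts * c
nodes = nodes + 9

c = [emit(xs) for xs in parts if parts >= nodes]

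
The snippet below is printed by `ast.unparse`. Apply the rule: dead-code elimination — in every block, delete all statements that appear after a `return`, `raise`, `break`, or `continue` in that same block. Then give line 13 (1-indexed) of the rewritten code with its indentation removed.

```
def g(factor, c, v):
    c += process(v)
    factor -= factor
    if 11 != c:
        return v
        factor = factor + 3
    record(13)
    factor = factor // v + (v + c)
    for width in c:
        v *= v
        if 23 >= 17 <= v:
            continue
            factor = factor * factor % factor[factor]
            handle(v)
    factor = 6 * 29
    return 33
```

Transformed code:
def g(factor, c, v):
    c += process(v)
    factor -= factor
    if 11 != c:
        return v
    record(13)
    factor = factor // v + (v + c)
    for width in c:
        v *= v
        if 23 >= 17 <= v:
            continue
    factor = 6 * 29
    return 33

return 33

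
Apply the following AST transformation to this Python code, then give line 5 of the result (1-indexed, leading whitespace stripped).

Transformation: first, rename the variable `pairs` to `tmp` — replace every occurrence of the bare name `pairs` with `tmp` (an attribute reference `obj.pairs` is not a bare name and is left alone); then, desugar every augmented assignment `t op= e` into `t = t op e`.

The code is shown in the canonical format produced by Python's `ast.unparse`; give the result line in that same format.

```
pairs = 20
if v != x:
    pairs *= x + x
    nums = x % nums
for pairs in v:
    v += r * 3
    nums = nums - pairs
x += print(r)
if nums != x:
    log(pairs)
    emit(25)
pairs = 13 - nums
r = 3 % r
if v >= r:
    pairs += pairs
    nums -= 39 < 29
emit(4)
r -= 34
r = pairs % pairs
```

Transformed code:
tmp = 20
if v != x:
    tmp = tmp * (x + x)
    nums = x % nums
for tmp in v:
    v = v + r * 3
    nums = nums - tmp
x = x + print(r)
if nums != x:
    log(tmp)
    emit(25)
tmp = 13 - nums
r = 3 % r
if v >= r:
    tmp = tmp + tmp
    nums = nums - (39 < 29)
emit(4)
r = r - 34
r = tmp % tmp

for tmp in v:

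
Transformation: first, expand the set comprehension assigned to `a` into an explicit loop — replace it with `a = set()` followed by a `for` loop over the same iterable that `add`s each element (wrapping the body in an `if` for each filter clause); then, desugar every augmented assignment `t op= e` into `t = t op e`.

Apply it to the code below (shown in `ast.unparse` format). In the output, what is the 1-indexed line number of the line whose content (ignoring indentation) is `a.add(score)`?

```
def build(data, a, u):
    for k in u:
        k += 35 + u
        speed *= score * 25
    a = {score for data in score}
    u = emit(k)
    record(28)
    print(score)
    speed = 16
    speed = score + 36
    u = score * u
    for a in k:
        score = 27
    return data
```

7

Transformed code:
def build(data, a, u):
    for k in u:
        k = k + (35 + u)
        speed = speed * (score * 25)
    a = set()
    for data in score:
        a.add(score)
    u = emit(k)
    record(28)
    print(score)
    speed = 16
    speed = score + 36
    u = score * u
    for a in k:
        score = 27
    return data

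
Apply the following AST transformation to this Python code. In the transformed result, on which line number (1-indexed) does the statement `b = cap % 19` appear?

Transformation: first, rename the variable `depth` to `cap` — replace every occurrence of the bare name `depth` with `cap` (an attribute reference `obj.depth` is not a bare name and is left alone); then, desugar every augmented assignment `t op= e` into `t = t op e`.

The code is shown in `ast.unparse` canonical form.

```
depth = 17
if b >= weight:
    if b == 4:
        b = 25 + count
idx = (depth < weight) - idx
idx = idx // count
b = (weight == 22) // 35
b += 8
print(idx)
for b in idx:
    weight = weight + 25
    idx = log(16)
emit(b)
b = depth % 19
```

Transformed code:
cap = 17
if b >= weight:
    if b == 4:
        b = 25 + count
idx = (cap < weight) - idx
idx = idx // count
b = (weight == 22) // 35
b = b + 8
print(idx)
for b in idx:
    weight = weight + 25
    idx = log(16)
emit(b)
b = cap % 19

14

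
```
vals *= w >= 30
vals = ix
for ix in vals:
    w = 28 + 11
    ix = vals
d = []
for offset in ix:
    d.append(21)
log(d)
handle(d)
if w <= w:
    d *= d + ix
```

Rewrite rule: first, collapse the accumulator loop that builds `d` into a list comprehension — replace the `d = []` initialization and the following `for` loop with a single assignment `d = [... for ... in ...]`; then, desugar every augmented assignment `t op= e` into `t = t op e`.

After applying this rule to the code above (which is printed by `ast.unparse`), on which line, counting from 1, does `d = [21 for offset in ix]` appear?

6

Transformed code:
vals = vals * (w >= 30)
vals = ix
for ix in vals:
    w = 28 + 11
    ix = vals
d = [21 for offset in ix]
log(d)
handle(d)
if w <= w:
    d = d * (d + ix)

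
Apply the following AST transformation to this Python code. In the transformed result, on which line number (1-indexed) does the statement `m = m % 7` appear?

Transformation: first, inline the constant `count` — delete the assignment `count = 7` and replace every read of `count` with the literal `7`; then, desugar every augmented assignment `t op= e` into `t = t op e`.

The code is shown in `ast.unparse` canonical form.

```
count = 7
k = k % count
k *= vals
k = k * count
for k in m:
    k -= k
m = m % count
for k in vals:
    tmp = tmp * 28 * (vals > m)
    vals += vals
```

Transformed code:
k = k % 7
k = k * vals
k = k * 7
for k in m:
    k = k - k
m = m % 7
for k in vals:
    tmp = tmp * 28 * (vals > m)
    vals = vals + vals

6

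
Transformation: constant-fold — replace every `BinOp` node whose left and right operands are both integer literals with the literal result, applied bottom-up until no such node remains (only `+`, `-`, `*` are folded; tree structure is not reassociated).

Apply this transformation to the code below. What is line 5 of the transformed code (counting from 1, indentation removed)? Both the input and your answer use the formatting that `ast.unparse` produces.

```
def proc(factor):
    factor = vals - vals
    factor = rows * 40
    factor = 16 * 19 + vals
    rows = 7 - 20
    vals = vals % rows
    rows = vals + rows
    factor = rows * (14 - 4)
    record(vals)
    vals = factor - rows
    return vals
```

rows = -13

Transformed code:
def proc(factor):
    factor = vals - vals
    factor = rows * 40
    factor = 304 + vals
    rows = -13
    vals = vals % rows
    rows = vals + rows
    factor = rows * 10
    record(vals)
    vals = factor - rows
    return vals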